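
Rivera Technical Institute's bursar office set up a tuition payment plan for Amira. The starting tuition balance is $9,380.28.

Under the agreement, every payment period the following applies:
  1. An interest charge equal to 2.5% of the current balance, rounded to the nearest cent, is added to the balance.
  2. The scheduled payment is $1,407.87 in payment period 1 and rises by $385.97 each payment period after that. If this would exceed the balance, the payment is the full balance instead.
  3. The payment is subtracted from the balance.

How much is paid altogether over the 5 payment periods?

Payment period 1: $9,380.28 +$234.51 interest = $9,614.79; pay $1,407.87 → $8,206.92
Payment period 2: $8,206.92 +$205.17 interest = $8,412.09; pay $1,793.84 → $6,618.25
Payment period 3: $6,618.25 +$165.46 interest = $6,783.71; pay $2,179.81 → $4,603.90
Payment period 4: $4,603.90 +$115.10 interest = $4,719.00; pay $2,565.78 → $2,153.22
Payment period 5: $2,153.22 +$53.83 interest = $2,207.05; pay $2,207.05 → $0.00
Total paid: $10,154.35

$10,154.35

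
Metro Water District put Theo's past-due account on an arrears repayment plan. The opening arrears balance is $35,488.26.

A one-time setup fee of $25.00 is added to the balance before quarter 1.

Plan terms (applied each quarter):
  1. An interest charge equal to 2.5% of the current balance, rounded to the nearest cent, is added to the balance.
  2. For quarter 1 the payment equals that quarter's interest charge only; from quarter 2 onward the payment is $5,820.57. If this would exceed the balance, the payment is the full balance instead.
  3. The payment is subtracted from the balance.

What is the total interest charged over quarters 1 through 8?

$4,402.32

Quarter 1: $35,513.26 +$887.83 interest = $36,401.09; pay $887.83 → $35,513.26
Quarter 2: $35,513.26 +$887.83 interest = $36,401.09; pay $5,820.57 → $30,580.52
Quarter 3: $30,580.52 +$764.51 interest = $31,345.03; pay $5,820.57 → $25,524.46
Quarter 4: $25,524.46 +$638.11 interest = $26,162.57; pay $5,820.57 → $20,342.00
Quarter 5: $20,342.00 +$508.55 interest = $20,850.55; pay $5,820.57 → $15,029.98
Quarter 6: $15,029.98 +$375.75 interest = $15,405.73; pay $5,820.57 → $9,585.16
Quarter 7: $9,585.16 +$239.63 interest = $9,824.79; pay $5,820.57 → $4,004.22
Quarter 8: $4,004.22 +$100.11 interest = $4,104.33; pay $4,104.33 → $0.00
Total interest: $887.83 + $887.83 + $764.51 + $638.11 + $508.55 + $375.75 + $239.63 + $100.11 = $4,402.32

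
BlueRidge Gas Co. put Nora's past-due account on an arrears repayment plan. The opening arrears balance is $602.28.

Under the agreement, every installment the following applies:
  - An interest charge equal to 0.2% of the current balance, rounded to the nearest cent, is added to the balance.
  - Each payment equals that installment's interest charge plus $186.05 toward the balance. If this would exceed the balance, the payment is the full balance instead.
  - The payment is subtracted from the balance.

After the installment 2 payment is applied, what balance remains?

$230.18

# | Opening | Interest | Payment | End bal
1 | $602.28 | $1.20 | $187.25 | $416.23
2 | $416.23 | $0.83 | $186.88 | $230.18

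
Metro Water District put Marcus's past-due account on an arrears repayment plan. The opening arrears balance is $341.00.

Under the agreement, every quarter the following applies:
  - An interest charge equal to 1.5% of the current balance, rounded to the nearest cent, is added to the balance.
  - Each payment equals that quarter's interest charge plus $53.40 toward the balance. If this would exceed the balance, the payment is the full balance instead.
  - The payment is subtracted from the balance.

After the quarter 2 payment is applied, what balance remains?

Quarter 1: $341.00 +$5.12 interest = $346.12; pay $58.52 → $287.60
Quarter 2: $287.60 +$4.31 interest = $291.91; pay $57.71 → $234.20

$234.20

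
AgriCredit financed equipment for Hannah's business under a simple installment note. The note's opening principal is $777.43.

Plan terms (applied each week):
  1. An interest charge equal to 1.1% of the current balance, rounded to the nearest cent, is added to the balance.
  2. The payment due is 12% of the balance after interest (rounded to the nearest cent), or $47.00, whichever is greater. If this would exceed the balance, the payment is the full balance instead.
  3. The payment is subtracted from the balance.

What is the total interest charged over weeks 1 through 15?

$59.88

# | Opening | Interest | Payment | End bal
1 | $777.43 | $8.55 | $94.32 | $691.66
2 | $691.66 | $7.61 | $83.91 | $615.36
3 | $615.36 | $6.77 | $74.66 | $547.47
4 | $547.47 | $6.02 | $66.42 | $487.07
5 | $487.07 | $5.36 | $59.09 | $433.34
6 | $433.34 | $4.77 | $52.57 | $385.54
7 | $385.54 | $4.24 | $47.00 | $342.78
8 | $342.78 | $3.77 | $47.00 | $299.55
9 | $299.55 | $3.30 | $47.00 | $255.85
10 | $255.85 | $2.81 | $47.00 | $211.66
11 | $211.66 | $2.33 | $47.00 | $166.99
12 | $166.99 | $1.84 | $47.00 | $121.83
13 | $121.83 | $1.34 | $47.00 | $76.17
14 | $76.17 | $0.84 | $47.00 | $30.01
15 | $30.01 | $0.33 | $30.34 | $0.00
Total interest: $8.55 + $7.61 + $6.77 + $6.02 + $5.36 + $4.77 + $4.24 + $3.77 + $3.30 + $2.81 + $2.33 + $1.84 + $1.34 + $0.84 + $0.33 = $59.88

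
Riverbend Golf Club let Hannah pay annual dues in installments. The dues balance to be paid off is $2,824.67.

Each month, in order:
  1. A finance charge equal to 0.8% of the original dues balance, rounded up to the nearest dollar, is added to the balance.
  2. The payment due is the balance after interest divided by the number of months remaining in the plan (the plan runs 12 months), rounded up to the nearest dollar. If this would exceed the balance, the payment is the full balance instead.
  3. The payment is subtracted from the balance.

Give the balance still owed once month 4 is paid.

Month 1: $2,824.67 +$23.00 interest = $2,847.67; pay $238.00 → $2,609.67
Month 2: $2,609.67 +$23.00 interest = $2,632.67; pay $240.00 → $2,392.67
Month 3: $2,392.67 +$23.00 interest = $2,415.67; pay $242.00 → $2,173.67
Month 4: $2,173.67 +$23.00 interest = $2,196.67; pay $245.00 → $1,951.67

$1,951.67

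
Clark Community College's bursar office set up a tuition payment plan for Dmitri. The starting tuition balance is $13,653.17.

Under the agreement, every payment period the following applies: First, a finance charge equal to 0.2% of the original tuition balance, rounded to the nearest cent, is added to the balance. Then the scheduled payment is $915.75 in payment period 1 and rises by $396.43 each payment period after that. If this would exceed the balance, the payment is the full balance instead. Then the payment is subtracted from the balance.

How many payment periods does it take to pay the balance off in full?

7

Payment period 1: $13,653.17 +$27.31 interest = $13,680.48; pay $915.75 → $12,764.73
Payment period 2: $12,764.73 +$27.31 interest = $12,792.04; pay $1,312.18 → $11,479.86
Payment period 3: $11,479.86 +$27.31 interest = $11,507.17; pay $1,708.61 → $9,798.56
Payment period 4: $9,798.56 +$27.31 interest = $9,825.87; pay $2,105.04 → $7,720.83
Payment period 5: $7,720.83 +$27.31 interest = $7,748.14; pay $2,501.47 → $5,246.67
Payment period 6: $5,246.67 +$27.31 interest = $5,273.98; pay $2,897.90 → $2,376.08
Payment period 7: $2,376.08 +$27.31 interest = $2,403.39; pay $2,403.39 → $0.00
Balance reaches $0.00 in payment period 7.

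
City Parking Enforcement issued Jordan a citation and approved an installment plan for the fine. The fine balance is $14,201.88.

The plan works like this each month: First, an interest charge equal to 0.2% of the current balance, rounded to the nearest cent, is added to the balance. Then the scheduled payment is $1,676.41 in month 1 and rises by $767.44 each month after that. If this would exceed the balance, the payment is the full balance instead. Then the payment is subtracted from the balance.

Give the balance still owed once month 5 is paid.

$0.00

Month 1: $14,201.88 +$28.40 interest = $14,230.28; pay $1,676.41 → $12,553.87
Month 2: $12,553.87 +$25.11 interest = $12,578.98; pay $2,443.85 → $10,135.13
Month 3: $10,135.13 +$20.27 interest = $10,155.40; pay $3,211.29 → $6,944.11
Month 4: $6,944.11 +$13.89 interest = $6,958.00; pay $3,978.73 → $2,979.27
Month 5: $2,979.27 +$5.96 interest = $2,985.23; pay $2,985.23 → $0.00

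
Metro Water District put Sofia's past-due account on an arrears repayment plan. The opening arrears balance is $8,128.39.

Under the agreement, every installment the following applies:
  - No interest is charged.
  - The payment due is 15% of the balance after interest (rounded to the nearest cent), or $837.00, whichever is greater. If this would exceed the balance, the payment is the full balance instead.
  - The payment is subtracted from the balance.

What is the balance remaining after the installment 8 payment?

Installment 1: opening $8,128.39; payment $1,219.26; balance $6,909.13
Installment 2: opening $6,909.13; payment $1,036.37; balance $5,872.76
Installment 3: opening $5,872.76; payment $880.91; balance $4,991.85
Installment 4: opening $4,991.85; payment $837.00; balance $4,154.85
Installment 5: opening $4,154.85; payment $837.00; balance $3,317.85
Installment 6: opening $3,317.85; payment $837.00; balance $2,480.85
Installment 7: opening $2,480.85; payment $837.00; balance $1,643.85
Installment 8: opening $1,643.85; payment $837.00; balance $806.85

$806.85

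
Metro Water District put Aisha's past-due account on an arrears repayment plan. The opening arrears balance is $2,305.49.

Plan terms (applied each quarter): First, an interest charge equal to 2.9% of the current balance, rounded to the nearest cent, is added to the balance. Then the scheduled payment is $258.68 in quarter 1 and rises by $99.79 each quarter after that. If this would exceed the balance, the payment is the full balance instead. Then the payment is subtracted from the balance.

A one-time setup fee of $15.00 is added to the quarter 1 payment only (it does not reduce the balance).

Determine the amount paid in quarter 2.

Quarter 1: $2,305.49 +$66.86 interest = $2,372.35; pay $258.68 (+ $15.00 fee) → $2,113.67
Quarter 2: $2,113.67 +$61.30 interest = $2,174.97; pay $358.47 → $1,816.50

$358.47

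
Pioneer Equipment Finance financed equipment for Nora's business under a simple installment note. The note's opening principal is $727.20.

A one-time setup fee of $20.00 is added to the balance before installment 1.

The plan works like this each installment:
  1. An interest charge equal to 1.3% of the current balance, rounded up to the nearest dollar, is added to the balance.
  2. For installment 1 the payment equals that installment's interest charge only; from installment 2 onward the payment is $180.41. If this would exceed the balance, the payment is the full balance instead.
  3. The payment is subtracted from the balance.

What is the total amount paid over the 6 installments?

# | Opening | Interest | Payment | End bal
1 | $747.20 | $10.00 | $10.00 | $747.20
2 | $747.20 | $10.00 | $180.41 | $576.79
3 | $576.79 | $8.00 | $180.41 | $404.38
4 | $404.38 | $6.00 | $180.41 | $229.97
5 | $229.97 | $3.00 | $180.41 | $52.56
6 | $52.56 | $1.00 | $53.56 | $0.00
Total paid: $785.20

$785.20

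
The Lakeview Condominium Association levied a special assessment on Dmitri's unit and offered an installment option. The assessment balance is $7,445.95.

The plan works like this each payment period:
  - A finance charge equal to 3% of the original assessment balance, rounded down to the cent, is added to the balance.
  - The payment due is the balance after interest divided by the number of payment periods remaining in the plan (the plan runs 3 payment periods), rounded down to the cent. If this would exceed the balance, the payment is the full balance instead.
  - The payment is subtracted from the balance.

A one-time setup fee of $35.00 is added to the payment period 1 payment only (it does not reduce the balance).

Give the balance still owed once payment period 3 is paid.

Payment period 1: opening $7,445.95; interest $223.37 → $7,669.32; payment $2,556.44 (+ $35.00 fee); balance $5,112.88
Payment period 2: opening $5,112.88; interest $223.37 → $5,336.25; payment $2,668.12; balance $2,668.13
Payment period 3: opening $2,668.13; interest $223.37 → $2,891.50; payment $2,891.50; balance $0.00

$0.00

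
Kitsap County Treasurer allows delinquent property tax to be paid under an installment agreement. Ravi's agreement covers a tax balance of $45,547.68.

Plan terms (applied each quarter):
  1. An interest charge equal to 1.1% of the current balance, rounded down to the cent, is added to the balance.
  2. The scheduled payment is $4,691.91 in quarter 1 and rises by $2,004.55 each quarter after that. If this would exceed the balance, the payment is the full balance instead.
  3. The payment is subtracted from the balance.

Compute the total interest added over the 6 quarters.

Quarter 1: $45,547.68 +$501.02 interest = $46,048.70; pay $4,691.91 → $41,356.79
Quarter 2: $41,356.79 +$454.92 interest = $41,811.71; pay $6,696.46 → $35,115.25
Quarter 3: $35,115.25 +$386.26 interest = $35,501.51; pay $8,701.01 → $26,800.50
Quarter 4: $26,800.50 +$294.80 interest = $27,095.30; pay $10,705.56 → $16,389.74
Quarter 5: $16,389.74 +$180.28 interest = $16,570.02; pay $12,710.11 → $3,859.91
Quarter 6: $3,859.91 +$42.45 interest = $3,902.36; pay $3,902.36 → $0.00
Total interest: $501.02 + $454.92 + $386.26 + $294.80 + $180.28 + $42.45 = $1,859.73

$1,859.73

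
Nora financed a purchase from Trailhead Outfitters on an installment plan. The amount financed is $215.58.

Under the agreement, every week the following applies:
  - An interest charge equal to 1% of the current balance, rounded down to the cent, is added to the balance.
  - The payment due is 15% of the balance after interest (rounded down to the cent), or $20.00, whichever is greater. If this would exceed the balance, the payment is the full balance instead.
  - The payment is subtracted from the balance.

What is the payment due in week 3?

Week 1: $215.58 +$2.15 interest = $217.73; pay $32.65 → $185.08
Week 2: $185.08 +$1.85 interest = $186.93; pay $28.03 → $158.90
Week 3: $158.90 +$1.58 interest = $160.48; pay $24.07 → $136.41

$24.07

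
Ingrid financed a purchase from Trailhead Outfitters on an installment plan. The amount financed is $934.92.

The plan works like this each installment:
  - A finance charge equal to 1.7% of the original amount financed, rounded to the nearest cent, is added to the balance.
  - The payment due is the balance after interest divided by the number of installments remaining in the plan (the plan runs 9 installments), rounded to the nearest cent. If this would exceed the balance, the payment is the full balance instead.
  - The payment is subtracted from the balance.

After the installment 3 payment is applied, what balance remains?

$659.41

Installment 1: $934.92 +$15.89 interest = $950.81; pay $105.65 → $845.16
Installment 2: $845.16 +$15.89 interest = $861.05; pay $107.63 → $753.42
Installment 3: $753.42 +$15.89 interest = $769.31; pay $109.90 → $659.41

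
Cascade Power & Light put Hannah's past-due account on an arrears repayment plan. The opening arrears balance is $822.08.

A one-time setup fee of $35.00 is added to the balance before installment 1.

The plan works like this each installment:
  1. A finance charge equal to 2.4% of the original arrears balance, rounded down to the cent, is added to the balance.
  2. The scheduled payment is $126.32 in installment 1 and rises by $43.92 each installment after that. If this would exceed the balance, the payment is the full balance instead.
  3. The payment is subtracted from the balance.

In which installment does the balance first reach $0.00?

Installment 1: opening $857.08; interest $19.72 → $876.80; payment $126.32; balance $750.48
Installment 2: opening $750.48; interest $19.72 → $770.20; payment $170.24; balance $599.96
Installment 3: opening $599.96; interest $19.72 → $619.68; payment $214.16; balance $405.52
Installment 4: opening $405.52; interest $19.72 → $425.24; payment $258.08; balance $167.16
Installment 5: opening $167.16; interest $19.72 → $186.88; payment $186.88; balance $0.00
Balance reaches $0.00 in installment 5.

5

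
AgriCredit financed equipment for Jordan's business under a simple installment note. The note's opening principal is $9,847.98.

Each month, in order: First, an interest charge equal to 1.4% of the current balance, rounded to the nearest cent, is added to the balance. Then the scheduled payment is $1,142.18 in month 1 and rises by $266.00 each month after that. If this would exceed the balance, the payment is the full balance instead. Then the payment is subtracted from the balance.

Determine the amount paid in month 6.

$2,014.15

Month 1: $9,847.98 +$137.87 interest = $9,985.85; pay $1,142.18 → $8,843.67
Month 2: $8,843.67 +$123.81 interest = $8,967.48; pay $1,408.18 → $7,559.30
Month 3: $7,559.30 +$105.83 interest = $7,665.13; pay $1,674.18 → $5,990.95
Month 4: $5,990.95 +$83.87 interest = $6,074.82; pay $1,940.18 → $4,134.64
Month 5: $4,134.64 +$57.88 interest = $4,192.52; pay $2,206.18 → $1,986.34
Month 6: $1,986.34 +$27.81 interest = $2,014.15; pay $2,014.15 → $0.00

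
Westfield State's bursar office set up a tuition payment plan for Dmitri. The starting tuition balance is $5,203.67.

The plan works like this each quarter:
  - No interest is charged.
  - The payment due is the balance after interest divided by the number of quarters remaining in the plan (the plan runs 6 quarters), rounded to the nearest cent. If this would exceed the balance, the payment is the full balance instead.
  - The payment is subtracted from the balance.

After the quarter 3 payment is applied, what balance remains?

Quarter 1: opening $5,203.67; payment $867.28; balance $4,336.39
Quarter 2: opening $4,336.39; payment $867.28; balance $3,469.11
Quarter 3: opening $3,469.11; payment $867.28; balance $2,601.83

$2,601.83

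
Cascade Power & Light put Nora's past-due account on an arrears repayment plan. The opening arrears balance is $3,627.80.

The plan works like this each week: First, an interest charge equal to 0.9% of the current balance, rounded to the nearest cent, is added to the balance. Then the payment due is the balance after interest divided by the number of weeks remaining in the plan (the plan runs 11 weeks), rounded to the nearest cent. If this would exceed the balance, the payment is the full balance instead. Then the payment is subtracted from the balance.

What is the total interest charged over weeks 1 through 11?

$201.91

Week 1: $3,627.80 +$32.65 interest = $3,660.45; pay $332.77 → $3,327.68
Week 2: $3,327.68 +$29.95 interest = $3,357.63; pay $335.76 → $3,021.87
Week 3: $3,021.87 +$27.20 interest = $3,049.07; pay $338.79 → $2,710.28
Week 4: $2,710.28 +$24.39 interest = $2,734.67; pay $341.83 → $2,392.84
Week 5: $2,392.84 +$21.54 interest = $2,414.38; pay $344.91 → $2,069.47
Week 6: $2,069.47 +$18.63 interest = $2,088.10; pay $348.02 → $1,740.08
Week 7: $1,740.08 +$15.66 interest = $1,755.74; pay $351.15 → $1,404.59
Week 8: $1,404.59 +$12.64 interest = $1,417.23; pay $354.31 → $1,062.92
Week 9: $1,062.92 +$9.57 interest = $1,072.49; pay $357.50 → $714.99
Week 10: $714.99 +$6.43 interest = $721.42; pay $360.71 → $360.71
Week 11: $360.71 +$3.25 interest = $363.96; pay $363.96 → $0.00
Total interest: $32.65 + $29.95 + $27.20 + $24.39 + $21.54 + $18.63 + $15.66 + $12.64 + $9.57 + $6.43 + $3.25 = $201.91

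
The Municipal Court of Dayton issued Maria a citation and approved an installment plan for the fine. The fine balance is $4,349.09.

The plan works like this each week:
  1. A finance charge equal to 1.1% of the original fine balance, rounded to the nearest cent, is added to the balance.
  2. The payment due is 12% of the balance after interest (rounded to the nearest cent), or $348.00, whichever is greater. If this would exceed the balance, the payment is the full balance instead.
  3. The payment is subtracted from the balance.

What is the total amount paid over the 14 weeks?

$5,018.85

Week 1: $4,349.09 +$47.84 interest = $4,396.93; pay $527.63 → $3,869.30
Week 2: $3,869.30 +$47.84 interest = $3,917.14; pay $470.06 → $3,447.08
Week 3: $3,447.08 +$47.84 interest = $3,494.92; pay $419.39 → $3,075.53
Week 4: $3,075.53 +$47.84 interest = $3,123.37; pay $374.80 → $2,748.57
Week 5: $2,748.57 +$47.84 interest = $2,796.41; pay $348.00 → $2,448.41
Week 6: $2,448.41 +$47.84 interest = $2,496.25; pay $348.00 → $2,148.25
Week 7: $2,148.25 +$47.84 interest = $2,196.09; pay $348.00 → $1,848.09
Week 8: $1,848.09 +$47.84 interest = $1,895.93; pay $348.00 → $1,547.93
Week 9: $1,547.93 +$47.84 interest = $1,595.77; pay $348.00 → $1,247.77
Week 10: $1,247.77 +$47.84 interest = $1,295.61; pay $348.00 → $947.61
Week 11: $947.61 +$47.84 interest = $995.45; pay $348.00 → $647.45
Week 12: $647.45 +$47.84 interest = $695.29; pay $348.00 → $347.29
Week 13: $347.29 +$47.84 interest = $395.13; pay $348.00 → $47.13
Week 14: $47.13 +$47.84 interest = $94.97; pay $94.97 → $0.00
Total paid: $5,018.85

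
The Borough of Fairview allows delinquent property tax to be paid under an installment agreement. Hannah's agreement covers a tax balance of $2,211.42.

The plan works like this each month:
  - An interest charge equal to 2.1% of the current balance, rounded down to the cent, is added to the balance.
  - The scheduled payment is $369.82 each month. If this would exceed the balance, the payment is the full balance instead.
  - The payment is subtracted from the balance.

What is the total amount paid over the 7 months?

Month 1: $2,211.42 +$46.43 interest = $2,257.85; pay $369.82 → $1,888.03
Month 2: $1,888.03 +$39.64 interest = $1,927.67; pay $369.82 → $1,557.85
Month 3: $1,557.85 +$32.71 interest = $1,590.56; pay $369.82 → $1,220.74
Month 4: $1,220.74 +$25.63 interest = $1,246.37; pay $369.82 → $876.55
Month 5: $876.55 +$18.40 interest = $894.95; pay $369.82 → $525.13
Month 6: $525.13 +$11.02 interest = $536.15; pay $369.82 → $166.33
Month 7: $166.33 +$3.49 interest = $169.82; pay $169.82 → $0.00
Total paid: $2,388.74

$2,388.74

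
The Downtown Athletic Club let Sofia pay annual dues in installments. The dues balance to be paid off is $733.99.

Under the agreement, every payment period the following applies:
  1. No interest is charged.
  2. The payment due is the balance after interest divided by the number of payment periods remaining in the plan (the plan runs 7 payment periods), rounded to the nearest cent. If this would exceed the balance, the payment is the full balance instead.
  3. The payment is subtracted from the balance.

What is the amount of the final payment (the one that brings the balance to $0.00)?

$104.85

# | Opening | Payment | End bal
1 | $733.99 | $104.86 | $629.13
2 | $629.13 | $104.86 | $524.27
3 | $524.27 | $104.85 | $419.42
4 | $419.42 | $104.86 | $314.56
5 | $314.56 | $104.85 | $209.71
6 | $209.71 | $104.86 | $104.85
7 | $104.85 | $104.85 | $0.00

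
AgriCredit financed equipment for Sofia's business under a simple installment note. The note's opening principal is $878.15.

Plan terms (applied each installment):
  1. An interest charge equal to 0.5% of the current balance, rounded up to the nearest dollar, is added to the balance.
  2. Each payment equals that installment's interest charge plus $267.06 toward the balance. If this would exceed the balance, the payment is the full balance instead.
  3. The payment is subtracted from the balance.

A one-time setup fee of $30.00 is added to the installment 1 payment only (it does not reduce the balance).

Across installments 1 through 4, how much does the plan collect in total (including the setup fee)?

$920.15

# | Opening | Interest | Payment | Fee | End bal
1 | $878.15 | $5.00 | $272.06 | $30.00 | $611.09
2 | $611.09 | $4.00 | $271.06 | — | $344.03
3 | $344.03 | $2.00 | $269.06 | — | $76.97
4 | $76.97 | $1.00 | $77.97 | — | $0.00
Total paid: $920.15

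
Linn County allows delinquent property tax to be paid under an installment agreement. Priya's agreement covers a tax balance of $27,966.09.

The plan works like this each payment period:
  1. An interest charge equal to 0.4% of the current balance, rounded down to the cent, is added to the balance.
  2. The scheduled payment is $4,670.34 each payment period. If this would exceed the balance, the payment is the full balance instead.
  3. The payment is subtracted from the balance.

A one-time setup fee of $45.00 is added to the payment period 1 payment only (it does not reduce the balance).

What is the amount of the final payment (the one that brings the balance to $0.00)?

Payment period 1: opening $27,966.09; interest $111.86 → $28,077.95; payment $4,670.34 (+ $45.00 fee); balance $23,407.61
Payment period 2: opening $23,407.61; interest $93.63 → $23,501.24; payment $4,670.34; balance $18,830.90
Payment period 3: opening $18,830.90; interest $75.32 → $18,906.22; payment $4,670.34; balance $14,235.88
Payment period 4: opening $14,235.88; interest $56.94 → $14,292.82; payment $4,670.34; balance $9,622.48
Payment period 5: opening $9,622.48; interest $38.48 → $9,660.96; payment $4,670.34; balance $4,990.62
Payment period 6: opening $4,990.62; interest $19.96 → $5,010.58; payment $4,670.34; balance $340.24
Payment period 7: opening $340.24; interest $1.36 → $341.60; payment $341.60; balance $0.00

$341.60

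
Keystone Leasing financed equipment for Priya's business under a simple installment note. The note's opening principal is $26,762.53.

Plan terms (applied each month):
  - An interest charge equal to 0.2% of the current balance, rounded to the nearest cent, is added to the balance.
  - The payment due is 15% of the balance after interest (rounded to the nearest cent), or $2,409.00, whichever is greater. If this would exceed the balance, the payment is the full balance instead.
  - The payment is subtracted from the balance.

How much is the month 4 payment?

Month 1: $26,762.53 +$53.53 interest = $26,816.06; pay $4,022.41 → $22,793.65
Month 2: $22,793.65 +$45.59 interest = $22,839.24; pay $3,425.89 → $19,413.35
Month 3: $19,413.35 +$38.83 interest = $19,452.18; pay $2,917.83 → $16,534.35
Month 4: $16,534.35 +$33.07 interest = $16,567.42; pay $2,485.11 → $14,082.31

$2,485.11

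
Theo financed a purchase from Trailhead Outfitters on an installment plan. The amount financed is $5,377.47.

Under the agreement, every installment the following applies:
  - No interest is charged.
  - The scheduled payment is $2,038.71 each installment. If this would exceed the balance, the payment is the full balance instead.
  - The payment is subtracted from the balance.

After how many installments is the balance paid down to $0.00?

Installment 1: $5,377.47 − $2,038.71 → $3,338.76
Installment 2: $3,338.76 − $2,038.71 → $1,300.05
Installment 3: $1,300.05 − $1,300.05 → $0.00
Balance reaches $0.00 in installment 3.

3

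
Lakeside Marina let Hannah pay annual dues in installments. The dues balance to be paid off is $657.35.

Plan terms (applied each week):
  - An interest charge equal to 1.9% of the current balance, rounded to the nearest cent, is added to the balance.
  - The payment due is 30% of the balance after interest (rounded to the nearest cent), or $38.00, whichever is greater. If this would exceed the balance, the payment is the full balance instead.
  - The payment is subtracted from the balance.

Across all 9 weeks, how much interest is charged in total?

$40.62

Week 1: $657.35 +$12.49 interest = $669.84; pay $200.95 → $468.89
Week 2: $468.89 +$8.91 interest = $477.80; pay $143.34 → $334.46
Week 3: $334.46 +$6.35 interest = $340.81; pay $102.24 → $238.57
Week 4: $238.57 +$4.53 interest = $243.10; pay $72.93 → $170.17
Week 5: $170.17 +$3.23 interest = $173.40; pay $52.02 → $121.38
Week 6: $121.38 +$2.31 interest = $123.69; pay $38.00 → $85.69
Week 7: $85.69 +$1.63 interest = $87.32; pay $38.00 → $49.32
Week 8: $49.32 +$0.94 interest = $50.26; pay $38.00 → $12.26
Week 9: $12.26 +$0.23 interest = $12.49; pay $12.49 → $0.00
Total interest: $12.49 + $8.91 + $6.35 + $4.53 + $3.23 + $2.31 + $1.63 + $0.94 + $0.23 = $40.62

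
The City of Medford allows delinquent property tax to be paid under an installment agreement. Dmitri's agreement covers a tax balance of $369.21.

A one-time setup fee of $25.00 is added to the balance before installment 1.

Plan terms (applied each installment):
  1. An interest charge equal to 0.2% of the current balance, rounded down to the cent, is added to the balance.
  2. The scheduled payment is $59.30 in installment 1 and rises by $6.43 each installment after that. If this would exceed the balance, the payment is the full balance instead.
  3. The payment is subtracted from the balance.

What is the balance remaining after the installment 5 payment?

# | Opening | Interest | Payment | End bal
1 | $394.21 | $0.78 | $59.30 | $335.69
2 | $335.69 | $0.67 | $65.73 | $270.63
3 | $270.63 | $0.54 | $72.16 | $199.01
4 | $199.01 | $0.39 | $78.59 | $120.81
5 | $120.81 | $0.24 | $85.02 | $36.03

$36.03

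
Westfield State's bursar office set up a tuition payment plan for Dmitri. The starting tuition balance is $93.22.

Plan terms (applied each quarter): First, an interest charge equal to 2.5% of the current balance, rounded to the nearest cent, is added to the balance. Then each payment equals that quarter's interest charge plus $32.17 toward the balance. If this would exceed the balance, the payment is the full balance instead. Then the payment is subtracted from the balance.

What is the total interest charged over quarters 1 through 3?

Quarter 1: opening $93.22; interest $2.33 → $95.55; payment $34.50; balance $61.05
Quarter 2: opening $61.05; interest $1.53 → $62.58; payment $33.70; balance $28.88
Quarter 3: opening $28.88; interest $0.72 → $29.60; payment $29.60; balance $0.00
Total interest: $2.33 + $1.53 + $0.72 = $4.58

$4.58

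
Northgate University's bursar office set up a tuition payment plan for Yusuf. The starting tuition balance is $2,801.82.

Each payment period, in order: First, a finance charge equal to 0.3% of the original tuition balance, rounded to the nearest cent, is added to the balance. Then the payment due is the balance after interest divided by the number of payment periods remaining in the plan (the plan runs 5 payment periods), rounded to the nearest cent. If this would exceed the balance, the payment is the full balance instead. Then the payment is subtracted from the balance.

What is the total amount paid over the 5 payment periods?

Payment period 1: $2,801.82 +$8.41 interest = $2,810.23; pay $562.05 → $2,248.18
Payment period 2: $2,248.18 +$8.41 interest = $2,256.59; pay $564.15 → $1,692.44
Payment period 3: $1,692.44 +$8.41 interest = $1,700.85; pay $566.95 → $1,133.90
Payment period 4: $1,133.90 +$8.41 interest = $1,142.31; pay $571.16 → $571.15
Payment period 5: $571.15 +$8.41 interest = $579.56; pay $579.56 → $0.00
Total paid: $2,843.87

$2,843.87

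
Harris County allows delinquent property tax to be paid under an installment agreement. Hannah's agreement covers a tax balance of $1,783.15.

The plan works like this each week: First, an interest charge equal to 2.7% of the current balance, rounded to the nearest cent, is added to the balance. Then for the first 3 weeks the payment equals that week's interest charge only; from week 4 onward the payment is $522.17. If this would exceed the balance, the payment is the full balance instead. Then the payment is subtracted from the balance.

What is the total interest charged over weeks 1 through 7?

$258.85

Week 1: opening $1,783.15; interest $48.15 → $1,831.30; payment $48.15; balance $1,783.15
Week 2: opening $1,783.15; interest $48.15 → $1,831.30; payment $48.15; balance $1,783.15
Week 3: opening $1,783.15; interest $48.15 → $1,831.30; payment $48.15; balance $1,783.15
Week 4: opening $1,783.15; interest $48.15 → $1,831.30; payment $522.17; balance $1,309.13
Week 5: opening $1,309.13; interest $35.35 → $1,344.48; payment $522.17; balance $822.31
Week 6: opening $822.31; interest $22.20 → $844.51; payment $522.17; balance $322.34
Week 7: opening $322.34; interest $8.70 → $331.04; payment $331.04; balance $0.00
Total interest: $48.15 + $48.15 + $48.15 + $48.15 + $35.35 + $22.20 + $8.70 = $258.85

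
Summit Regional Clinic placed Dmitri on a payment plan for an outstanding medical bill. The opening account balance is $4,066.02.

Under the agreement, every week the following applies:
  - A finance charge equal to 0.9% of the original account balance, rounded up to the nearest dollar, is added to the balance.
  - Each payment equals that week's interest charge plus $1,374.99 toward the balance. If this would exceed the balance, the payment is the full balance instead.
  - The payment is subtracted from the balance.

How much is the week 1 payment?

$1,411.99

Week 1: opening $4,066.02; interest $37.00 → $4,103.02; payment $1,411.99; balance $2,691.03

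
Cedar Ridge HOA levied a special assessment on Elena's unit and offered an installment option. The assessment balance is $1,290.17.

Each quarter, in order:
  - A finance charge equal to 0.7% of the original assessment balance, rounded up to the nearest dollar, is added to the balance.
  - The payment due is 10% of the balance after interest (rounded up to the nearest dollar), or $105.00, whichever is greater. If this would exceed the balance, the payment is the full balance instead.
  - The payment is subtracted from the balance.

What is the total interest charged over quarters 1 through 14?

Quarter 1: opening $1,290.17; interest $10.00 → $1,300.17; payment $131.00; balance $1,169.17
Quarter 2: opening $1,169.17; interest $10.00 → $1,179.17; payment $118.00; balance $1,061.17
Quarter 3: opening $1,061.17; interest $10.00 → $1,071.17; payment $108.00; balance $963.17
Quarter 4: opening $963.17; interest $10.00 → $973.17; payment $105.00; balance $868.17
Quarter 5: opening $868.17; interest $10.00 → $878.17; payment $105.00; balance $773.17
Quarter 6: opening $773.17; interest $10.00 → $783.17; payment $105.00; balance $678.17
Quarter 7: opening $678.17; interest $10.00 → $688.17; payment $105.00; balance $583.17
Quarter 8: opening $583.17; interest $10.00 → $593.17; payment $105.00; balance $488.17
Quarter 9: opening $488.17; interest $10.00 → $498.17; payment $105.00; balance $393.17
Quarter 10: opening $393.17; interest $10.00 → $403.17; payment $105.00; balance $298.17
Quarter 11: opening $298.17; interest $10.00 → $308.17; payment $105.00; balance $203.17
Quarter 12: opening $203.17; interest $10.00 → $213.17; payment $105.00; balance $108.17
Quarter 13: opening $108.17; interest $10.00 → $118.17; payment $105.00; balance $13.17
Quarter 14: opening $13.17; interest $10.00 → $23.17; payment $23.17; balance $0.00
Total interest: $10.00 + $10.00 + $10.00 + $10.00 + $10.00 + $10.00 + $10.00 + $10.00 + $10.00 + $10.00 + $10.00 + $10.00 + $10.00 + $10.00 = $140.00

$140.00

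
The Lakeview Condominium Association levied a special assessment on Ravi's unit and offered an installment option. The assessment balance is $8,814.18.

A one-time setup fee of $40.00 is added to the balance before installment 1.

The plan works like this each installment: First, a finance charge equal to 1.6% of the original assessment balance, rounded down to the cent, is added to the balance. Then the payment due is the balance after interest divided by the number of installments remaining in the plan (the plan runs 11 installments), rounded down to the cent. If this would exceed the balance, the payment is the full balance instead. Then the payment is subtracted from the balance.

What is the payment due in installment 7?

Installment 1: $8,854.18 +$141.02 interest = $8,995.20; pay $817.74 → $8,177.46
Installment 2: $8,177.46 +$141.02 interest = $8,318.48; pay $831.84 → $7,486.64
Installment 3: $7,486.64 +$141.02 interest = $7,627.66; pay $847.51 → $6,780.15
Installment 4: $6,780.15 +$141.02 interest = $6,921.17; pay $865.14 → $6,056.03
Installment 5: $6,056.03 +$141.02 interest = $6,197.05; pay $885.29 → $5,311.76
Installment 6: $5,311.76 +$141.02 interest = $5,452.78; pay $908.79 → $4,543.99
Installment 7: $4,543.99 +$141.02 interest = $4,685.01; pay $937.00 → $3,748.01

$937.00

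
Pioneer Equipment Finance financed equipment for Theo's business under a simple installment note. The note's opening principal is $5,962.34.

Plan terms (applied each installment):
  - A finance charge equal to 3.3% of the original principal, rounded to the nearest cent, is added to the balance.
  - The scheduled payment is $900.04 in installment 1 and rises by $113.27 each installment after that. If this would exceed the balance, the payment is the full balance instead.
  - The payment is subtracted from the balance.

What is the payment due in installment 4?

$1,239.85

# | Opening | Interest | Payment | End bal
1 | $5,962.34 | $196.76 | $900.04 | $5,259.06
2 | $5,259.06 | $196.76 | $1,013.31 | $4,442.51
3 | $4,442.51 | $196.76 | $1,126.58 | $3,512.69
4 | $3,512.69 | $196.76 | $1,239.85 | $2,469.60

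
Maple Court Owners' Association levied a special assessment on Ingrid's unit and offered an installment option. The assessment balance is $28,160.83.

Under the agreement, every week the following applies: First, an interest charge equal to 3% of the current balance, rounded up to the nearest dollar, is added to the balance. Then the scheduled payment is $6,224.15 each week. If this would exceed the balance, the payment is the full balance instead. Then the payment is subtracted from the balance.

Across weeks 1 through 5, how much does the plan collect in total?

$30,724.83

Week 1: $28,160.83 +$845.00 interest = $29,005.83; pay $6,224.15 → $22,781.68
Week 2: $22,781.68 +$684.00 interest = $23,465.68; pay $6,224.15 → $17,241.53
Week 3: $17,241.53 +$518.00 interest = $17,759.53; pay $6,224.15 → $11,535.38
Week 4: $11,535.38 +$347.00 interest = $11,882.38; pay $6,224.15 → $5,658.23
Week 5: $5,658.23 +$170.00 interest = $5,828.23; pay $5,828.23 → $0.00
Total paid: $30,724.83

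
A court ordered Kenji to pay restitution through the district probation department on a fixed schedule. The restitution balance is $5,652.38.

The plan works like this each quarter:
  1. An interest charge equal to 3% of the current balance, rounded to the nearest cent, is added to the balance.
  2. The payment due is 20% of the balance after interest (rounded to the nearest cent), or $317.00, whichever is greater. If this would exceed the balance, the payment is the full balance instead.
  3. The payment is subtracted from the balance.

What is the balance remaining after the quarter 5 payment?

$2,147.17

Quarter 1: $5,652.38 +$169.57 interest = $5,821.95; pay $1,164.39 → $4,657.56
Quarter 2: $4,657.56 +$139.73 interest = $4,797.29; pay $959.46 → $3,837.83
Quarter 3: $3,837.83 +$115.13 interest = $3,952.96; pay $790.59 → $3,162.37
Quarter 4: $3,162.37 +$94.87 interest = $3,257.24; pay $651.45 → $2,605.79
Quarter 5: $2,605.79 +$78.17 interest = $2,683.96; pay $536.79 → $2,147.17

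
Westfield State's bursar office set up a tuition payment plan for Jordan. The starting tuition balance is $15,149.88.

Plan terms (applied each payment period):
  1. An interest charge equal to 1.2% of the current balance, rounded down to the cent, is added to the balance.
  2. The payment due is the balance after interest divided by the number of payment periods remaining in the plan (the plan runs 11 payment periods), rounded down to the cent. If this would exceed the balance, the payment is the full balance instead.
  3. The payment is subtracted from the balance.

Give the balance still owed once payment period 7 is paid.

$5,988.80

Payment period 1: opening $15,149.88; interest $181.79 → $15,331.67; payment $1,393.78; balance $13,937.89
Payment period 2: opening $13,937.89; interest $167.25 → $14,105.14; payment $1,410.51; balance $12,694.63
Payment period 3: opening $12,694.63; interest $152.33 → $12,846.96; payment $1,427.44; balance $11,419.52
Payment period 4: opening $11,419.52; interest $137.03 → $11,556.55; payment $1,444.56; balance $10,111.99
Payment period 5: opening $10,111.99; interest $121.34 → $10,233.33; payment $1,461.90; balance $8,771.43
Payment period 6: opening $8,771.43; interest $105.25 → $8,876.68; payment $1,479.44; balance $7,397.24
Payment period 7: opening $7,397.24; interest $88.76 → $7,486.00; payment $1,497.20; balance $5,988.80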